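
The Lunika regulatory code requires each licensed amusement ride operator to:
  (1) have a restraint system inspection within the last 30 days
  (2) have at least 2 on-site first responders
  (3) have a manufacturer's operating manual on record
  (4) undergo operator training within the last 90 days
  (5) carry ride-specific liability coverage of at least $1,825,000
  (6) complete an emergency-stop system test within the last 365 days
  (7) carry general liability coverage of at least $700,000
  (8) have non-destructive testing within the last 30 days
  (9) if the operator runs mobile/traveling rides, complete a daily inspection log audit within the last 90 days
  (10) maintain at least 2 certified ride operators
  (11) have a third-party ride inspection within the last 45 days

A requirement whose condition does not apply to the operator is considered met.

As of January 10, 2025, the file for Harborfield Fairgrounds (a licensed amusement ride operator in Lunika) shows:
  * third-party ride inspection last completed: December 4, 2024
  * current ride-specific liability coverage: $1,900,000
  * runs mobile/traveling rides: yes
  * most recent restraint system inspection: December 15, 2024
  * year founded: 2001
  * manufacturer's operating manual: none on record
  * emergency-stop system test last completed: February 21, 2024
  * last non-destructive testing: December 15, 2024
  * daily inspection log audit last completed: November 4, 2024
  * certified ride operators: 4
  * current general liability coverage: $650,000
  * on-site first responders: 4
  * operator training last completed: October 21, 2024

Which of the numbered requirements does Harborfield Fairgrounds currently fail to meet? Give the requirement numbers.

1. restraint system inspection 26 days ago vs limit 30 → met
2. on-site first responders 4 ≥ 2 → met
3. manufacturer's operating manual absent → not met
4. operator training 81 days ago vs limit 90 → met
5. ride-specific liability coverage $1,900,000 ≥ $1,825,000 → met
6. emergency-stop system test 324 days ago vs limit 365 → met
7. general liability coverage $650,000 < $700,000 → not met
8. non-destructive testing 26 days ago vs limit 30 → met
9. condition 'runs mobile/traveling rides' holds; daily inspection log audit 67 days ago vs limit 90 → met
10. certified ride operators 4 ≥ 2 → met
11. third-party ride inspection 37 days ago vs limit 45 → met
Not met: 3, 7

3, 7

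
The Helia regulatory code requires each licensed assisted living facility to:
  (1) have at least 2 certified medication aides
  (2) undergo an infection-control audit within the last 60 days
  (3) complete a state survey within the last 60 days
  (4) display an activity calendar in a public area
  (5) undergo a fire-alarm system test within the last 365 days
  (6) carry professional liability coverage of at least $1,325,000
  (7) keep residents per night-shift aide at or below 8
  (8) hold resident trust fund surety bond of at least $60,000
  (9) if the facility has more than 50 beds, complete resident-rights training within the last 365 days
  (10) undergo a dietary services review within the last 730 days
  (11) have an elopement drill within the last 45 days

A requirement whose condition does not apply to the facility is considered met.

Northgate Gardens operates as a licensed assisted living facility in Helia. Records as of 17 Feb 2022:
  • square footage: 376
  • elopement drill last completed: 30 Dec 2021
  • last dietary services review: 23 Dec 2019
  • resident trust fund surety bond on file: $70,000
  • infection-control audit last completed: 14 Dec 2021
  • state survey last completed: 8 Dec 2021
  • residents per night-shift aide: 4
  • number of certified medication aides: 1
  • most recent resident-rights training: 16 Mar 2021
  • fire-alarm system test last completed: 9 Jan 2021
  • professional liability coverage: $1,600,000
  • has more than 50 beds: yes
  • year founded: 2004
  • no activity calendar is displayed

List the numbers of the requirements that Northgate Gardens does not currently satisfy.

1. certified medication aides 1 < 2 → not met
2. infection-control audit 65 days ago vs limit 60 → not met
3. state survey 71 days ago vs limit 60 → not met
4. activity calendar absent → not met
5. fire-alarm system test 404 days ago vs limit 365 → not met
6. professional liability coverage $1,600,000 ≥ $1,325,000 → met
7. residents per night-shift aide 4 ≤ 8 → met
8. resident trust fund surety bond $70,000 ≥ $60,000 → met
9. condition 'has more than 50 beds' holds; resident-rights training 338 days ago vs limit 365 → met
10. dietary services review 787 days ago vs limit 730 → not met
11. elopement drill 49 days ago vs limit 45 → not met
Not met: 1, 2, 3, 4, 5, 10, 11

1, 2, 3, 4, 5, 10, 11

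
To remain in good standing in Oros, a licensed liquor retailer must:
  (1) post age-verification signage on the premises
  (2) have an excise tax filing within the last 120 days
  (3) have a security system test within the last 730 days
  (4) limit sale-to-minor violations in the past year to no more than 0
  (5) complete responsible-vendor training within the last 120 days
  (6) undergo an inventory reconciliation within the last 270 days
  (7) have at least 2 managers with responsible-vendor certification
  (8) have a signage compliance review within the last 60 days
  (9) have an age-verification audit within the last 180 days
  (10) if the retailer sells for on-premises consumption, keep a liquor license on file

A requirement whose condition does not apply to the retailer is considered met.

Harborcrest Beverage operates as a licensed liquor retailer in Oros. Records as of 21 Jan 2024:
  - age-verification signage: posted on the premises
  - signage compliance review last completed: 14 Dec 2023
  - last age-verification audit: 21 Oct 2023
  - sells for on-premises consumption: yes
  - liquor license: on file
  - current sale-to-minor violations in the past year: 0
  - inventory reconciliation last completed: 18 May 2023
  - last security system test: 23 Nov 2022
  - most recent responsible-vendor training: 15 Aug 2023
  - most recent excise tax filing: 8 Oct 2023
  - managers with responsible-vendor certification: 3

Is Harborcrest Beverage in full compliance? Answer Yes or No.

No

1. age-verification signage present → met
2. excise tax filing 105 days ago vs limit 120 → met
3. security system test 424 days ago vs limit 730 → met
4. sale-to-minor violations in the past year 0 ≤ 0 → met
5. responsible-vendor training 159 days ago vs limit 120 → not met
6. inventory reconciliation 248 days ago vs limit 270 → met
7. managers with responsible-vendor certification 3 ≥ 2 → met
8. signage compliance review 38 days ago vs limit 60 → met
9. age-verification audit 92 days ago vs limit 180 → met
10. condition 'sells for on-premises consumption' holds; liquor license present → met
Not met: 5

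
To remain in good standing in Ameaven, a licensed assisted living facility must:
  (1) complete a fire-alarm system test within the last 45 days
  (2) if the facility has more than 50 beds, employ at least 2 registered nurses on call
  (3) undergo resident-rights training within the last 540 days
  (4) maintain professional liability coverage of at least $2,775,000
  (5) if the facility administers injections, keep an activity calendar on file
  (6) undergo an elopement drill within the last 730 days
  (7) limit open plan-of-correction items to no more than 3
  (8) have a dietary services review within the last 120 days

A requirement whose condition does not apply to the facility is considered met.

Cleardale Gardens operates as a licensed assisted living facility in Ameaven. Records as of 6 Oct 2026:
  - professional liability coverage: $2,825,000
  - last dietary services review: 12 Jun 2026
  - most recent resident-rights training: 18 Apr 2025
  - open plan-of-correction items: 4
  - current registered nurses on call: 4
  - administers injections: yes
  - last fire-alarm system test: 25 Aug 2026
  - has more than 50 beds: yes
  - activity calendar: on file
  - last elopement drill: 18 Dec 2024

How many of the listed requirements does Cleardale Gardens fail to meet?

1

1. fire-alarm system test 42 days ago vs limit 45 → met
2. condition 'has more than 50 beds' holds; registered nurses on call 4 ≥ 2 → met
3. resident-rights training 536 days ago vs limit 540 → met
4. professional liability coverage $2,825,000 ≥ $2,775,000 → met
5. condition 'administers injections' holds; activity calendar present → met
6. elopement drill 657 days ago vs limit 730 → met
7. open plan-of-correction items 4 > 3 → not met
8. dietary services review 116 days ago vs limit 120 → met
Not met: 1 of 8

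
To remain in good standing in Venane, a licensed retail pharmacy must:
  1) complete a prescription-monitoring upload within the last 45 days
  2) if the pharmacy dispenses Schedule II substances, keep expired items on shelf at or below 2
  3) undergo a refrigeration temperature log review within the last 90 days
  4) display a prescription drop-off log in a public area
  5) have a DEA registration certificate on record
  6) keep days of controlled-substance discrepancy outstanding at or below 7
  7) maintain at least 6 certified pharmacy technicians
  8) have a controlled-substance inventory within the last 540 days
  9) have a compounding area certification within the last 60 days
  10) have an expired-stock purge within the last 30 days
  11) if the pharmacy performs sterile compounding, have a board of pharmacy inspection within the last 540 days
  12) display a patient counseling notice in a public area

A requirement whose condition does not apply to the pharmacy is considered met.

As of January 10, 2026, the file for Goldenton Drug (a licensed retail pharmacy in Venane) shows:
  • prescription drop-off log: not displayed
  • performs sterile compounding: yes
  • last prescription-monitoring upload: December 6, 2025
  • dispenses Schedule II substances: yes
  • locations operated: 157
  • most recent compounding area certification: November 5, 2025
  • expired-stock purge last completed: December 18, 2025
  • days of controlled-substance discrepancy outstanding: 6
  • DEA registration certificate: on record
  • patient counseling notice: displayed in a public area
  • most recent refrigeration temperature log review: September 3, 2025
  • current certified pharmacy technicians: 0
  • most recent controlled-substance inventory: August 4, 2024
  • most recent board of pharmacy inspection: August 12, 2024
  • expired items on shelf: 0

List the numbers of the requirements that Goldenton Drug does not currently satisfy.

1. prescription-monitoring upload 35 days ago vs limit 45 → met
2. condition 'dispenses Schedule II substances' holds; expired items on shelf 0 ≤ 2 → met
3. refrigeration temperature log review 129 days ago vs limit 90 → not met
4. prescription drop-off log absent → not met
5. DEA registration certificate present → met
6. days of controlled-substance discrepancy outstanding 6 ≤ 7 → met
7. certified pharmacy technicians 0 < 6 → not met
8. controlled-substance inventory 524 days ago vs limit 540 → met
9. compounding area certification 66 days ago vs limit 60 → not met
10. expired-stock purge 23 days ago vs limit 30 → met
11. condition 'performs sterile compounding' holds; board of pharmacy inspection 516 days ago vs limit 540 → met
12. patient counseling notice present → met
Not met: 3, 4, 7, 9

3, 4, 7, 9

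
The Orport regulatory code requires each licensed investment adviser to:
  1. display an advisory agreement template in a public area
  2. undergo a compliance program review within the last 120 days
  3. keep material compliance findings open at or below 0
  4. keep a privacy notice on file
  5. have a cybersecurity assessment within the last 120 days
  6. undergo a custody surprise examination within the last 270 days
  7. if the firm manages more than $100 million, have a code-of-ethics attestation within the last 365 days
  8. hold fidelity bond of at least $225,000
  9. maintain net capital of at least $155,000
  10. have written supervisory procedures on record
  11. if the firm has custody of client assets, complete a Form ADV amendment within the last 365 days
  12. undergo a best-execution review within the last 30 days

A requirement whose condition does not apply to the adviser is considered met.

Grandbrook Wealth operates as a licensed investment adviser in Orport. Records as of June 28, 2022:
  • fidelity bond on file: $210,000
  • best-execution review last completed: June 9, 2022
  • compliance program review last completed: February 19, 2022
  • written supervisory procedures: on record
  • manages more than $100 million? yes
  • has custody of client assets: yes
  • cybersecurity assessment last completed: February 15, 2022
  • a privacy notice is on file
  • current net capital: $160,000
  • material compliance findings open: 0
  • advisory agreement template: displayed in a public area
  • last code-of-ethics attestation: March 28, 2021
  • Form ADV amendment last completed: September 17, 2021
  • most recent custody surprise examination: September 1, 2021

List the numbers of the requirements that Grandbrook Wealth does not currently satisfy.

2, 5, 6, 7, 8

1. advisory agreement template present → met
2. compliance program review 129 days ago vs limit 120 → not met
3. material compliance findings open 0 ≤ 0 → met
4. privacy notice present → met
5. cybersecurity assessment 133 days ago vs limit 120 → not met
6. custody surprise examination 300 days ago vs limit 270 → not met
7. condition 'manages more than $100 million' holds; code-of-ethics attestation 457 days ago vs limit 365 → not met
8. fidelity bond $210,000 < $225,000 → not met
9. net capital $160,000 ≥ $155,000 → met
10. written supervisory procedures present → met
11. condition 'has custody of client assets' holds; Form ADV amendment 284 days ago vs limit 365 → met
12. best-execution review 19 days ago vs limit 30 → met
Not met: 2, 5, 6, 7, 8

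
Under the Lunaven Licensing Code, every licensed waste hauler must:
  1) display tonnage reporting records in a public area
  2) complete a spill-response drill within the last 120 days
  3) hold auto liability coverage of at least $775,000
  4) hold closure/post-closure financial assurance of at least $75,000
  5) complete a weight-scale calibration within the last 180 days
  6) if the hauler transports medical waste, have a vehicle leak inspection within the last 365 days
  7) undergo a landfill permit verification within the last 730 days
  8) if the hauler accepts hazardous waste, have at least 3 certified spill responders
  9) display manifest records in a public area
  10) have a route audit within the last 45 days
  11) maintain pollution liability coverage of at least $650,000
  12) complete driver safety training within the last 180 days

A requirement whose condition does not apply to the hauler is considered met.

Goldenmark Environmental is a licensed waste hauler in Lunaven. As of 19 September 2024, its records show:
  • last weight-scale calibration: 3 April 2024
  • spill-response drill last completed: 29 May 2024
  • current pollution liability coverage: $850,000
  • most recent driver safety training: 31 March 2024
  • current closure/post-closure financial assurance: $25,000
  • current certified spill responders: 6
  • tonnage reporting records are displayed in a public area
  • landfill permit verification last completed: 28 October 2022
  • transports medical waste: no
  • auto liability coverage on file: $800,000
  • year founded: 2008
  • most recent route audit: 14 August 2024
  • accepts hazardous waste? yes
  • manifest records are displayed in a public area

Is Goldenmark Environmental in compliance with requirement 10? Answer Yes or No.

Yes

10. route audit 36 days ago vs limit 45 → met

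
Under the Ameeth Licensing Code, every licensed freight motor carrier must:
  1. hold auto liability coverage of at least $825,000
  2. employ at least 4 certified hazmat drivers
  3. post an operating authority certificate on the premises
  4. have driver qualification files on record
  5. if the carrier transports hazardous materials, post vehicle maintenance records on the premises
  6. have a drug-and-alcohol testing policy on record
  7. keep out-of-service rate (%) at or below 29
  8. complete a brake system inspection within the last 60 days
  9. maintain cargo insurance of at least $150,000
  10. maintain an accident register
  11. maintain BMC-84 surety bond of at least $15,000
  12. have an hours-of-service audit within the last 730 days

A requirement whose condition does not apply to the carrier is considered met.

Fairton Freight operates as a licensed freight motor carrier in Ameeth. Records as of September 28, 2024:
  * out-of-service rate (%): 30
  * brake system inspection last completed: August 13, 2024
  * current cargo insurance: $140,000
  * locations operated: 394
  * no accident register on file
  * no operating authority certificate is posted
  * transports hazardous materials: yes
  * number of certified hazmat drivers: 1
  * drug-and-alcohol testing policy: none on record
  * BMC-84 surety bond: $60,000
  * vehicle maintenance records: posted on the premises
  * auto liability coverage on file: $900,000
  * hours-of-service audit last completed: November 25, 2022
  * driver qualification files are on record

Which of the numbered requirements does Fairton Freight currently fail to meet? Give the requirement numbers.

2, 3, 6, 7, 9, 10

1. auto liability coverage $900,000 ≥ $825,000 → met
2. certified hazmat drivers 1 < 4 → not met
3. operating authority certificate absent → not met
4. driver qualification files present → met
5. condition 'transports hazardous materials' holds; vehicle maintenance records present → met
6. drug-and-alcohol testing policy absent → not met
7. out-of-service rate (%) 30 > 29 → not met
8. brake system inspection 46 days ago vs limit 60 → met
9. cargo insurance $140,000 < $150,000 → not met
10. accident register absent → not met
11. BMC-84 surety bond $60,000 ≥ $15,000 → met
12. hours-of-service audit 673 days ago vs limit 730 → met
Not met: 2, 3, 6, 7, 9, 10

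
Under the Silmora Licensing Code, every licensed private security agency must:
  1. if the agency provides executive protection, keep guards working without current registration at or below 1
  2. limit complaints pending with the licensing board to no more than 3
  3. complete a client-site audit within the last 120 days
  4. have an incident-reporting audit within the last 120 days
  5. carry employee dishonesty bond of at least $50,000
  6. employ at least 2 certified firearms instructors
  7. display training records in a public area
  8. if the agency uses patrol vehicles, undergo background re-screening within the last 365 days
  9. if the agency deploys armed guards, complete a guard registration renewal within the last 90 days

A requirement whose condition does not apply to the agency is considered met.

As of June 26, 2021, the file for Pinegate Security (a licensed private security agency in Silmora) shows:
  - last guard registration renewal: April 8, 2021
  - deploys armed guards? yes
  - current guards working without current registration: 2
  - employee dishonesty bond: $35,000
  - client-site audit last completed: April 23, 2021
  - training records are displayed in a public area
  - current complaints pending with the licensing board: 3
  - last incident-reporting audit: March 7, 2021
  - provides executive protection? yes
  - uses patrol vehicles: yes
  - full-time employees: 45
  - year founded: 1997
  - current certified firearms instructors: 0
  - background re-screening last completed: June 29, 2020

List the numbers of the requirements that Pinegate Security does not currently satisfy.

1. condition 'provides executive protection' holds; guards working without current registration 2 > 1 → not met
2. complaints pending with the licensing board 3 ≤ 3 → met
3. client-site audit 64 days ago vs limit 120 → met
4. incident-reporting audit 111 days ago vs limit 120 → met
5. employee dishonesty bond $35,000 < $50,000 → not met
6. certified firearms instructors 0 < 2 → not met
7. training records present → met
8. condition 'uses patrol vehicles' holds; background re-screening 362 days ago vs limit 365 → met
9. condition 'deploys armed guards' holds; guard registration renewal 79 days ago vs limit 90 → met
Not met: 1, 5, 6

1, 5, 6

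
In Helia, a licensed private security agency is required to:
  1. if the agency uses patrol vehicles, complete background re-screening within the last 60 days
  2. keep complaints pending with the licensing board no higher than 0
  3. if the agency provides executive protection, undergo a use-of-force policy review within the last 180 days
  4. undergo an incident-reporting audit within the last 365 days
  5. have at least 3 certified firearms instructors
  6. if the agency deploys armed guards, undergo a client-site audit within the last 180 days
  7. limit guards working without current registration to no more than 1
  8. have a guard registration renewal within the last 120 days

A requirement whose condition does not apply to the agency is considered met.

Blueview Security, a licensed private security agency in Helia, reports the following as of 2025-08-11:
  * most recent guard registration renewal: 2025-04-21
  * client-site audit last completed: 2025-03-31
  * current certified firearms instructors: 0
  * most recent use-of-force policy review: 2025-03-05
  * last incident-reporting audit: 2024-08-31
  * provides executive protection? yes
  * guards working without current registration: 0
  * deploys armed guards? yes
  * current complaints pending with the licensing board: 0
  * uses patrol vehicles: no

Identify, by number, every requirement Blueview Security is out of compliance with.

1. condition 'uses patrol vehicles' does not hold → requirement n/a → met
2. complaints pending with the licensing board 0 ≤ 0 → met
3. condition 'provides executive protection' holds; use-of-force policy review 159 days ago vs limit 180 → met
4. incident-reporting audit 345 days ago vs limit 365 → met
5. certified firearms instructors 0 < 3 → not met
6. condition 'deploys armed guards' holds; client-site audit 133 days ago vs limit 180 → met
7. guards working without current registration 0 ≤ 1 → met
8. guard registration renewal 112 days ago vs limit 120 → met
Not met: 5

5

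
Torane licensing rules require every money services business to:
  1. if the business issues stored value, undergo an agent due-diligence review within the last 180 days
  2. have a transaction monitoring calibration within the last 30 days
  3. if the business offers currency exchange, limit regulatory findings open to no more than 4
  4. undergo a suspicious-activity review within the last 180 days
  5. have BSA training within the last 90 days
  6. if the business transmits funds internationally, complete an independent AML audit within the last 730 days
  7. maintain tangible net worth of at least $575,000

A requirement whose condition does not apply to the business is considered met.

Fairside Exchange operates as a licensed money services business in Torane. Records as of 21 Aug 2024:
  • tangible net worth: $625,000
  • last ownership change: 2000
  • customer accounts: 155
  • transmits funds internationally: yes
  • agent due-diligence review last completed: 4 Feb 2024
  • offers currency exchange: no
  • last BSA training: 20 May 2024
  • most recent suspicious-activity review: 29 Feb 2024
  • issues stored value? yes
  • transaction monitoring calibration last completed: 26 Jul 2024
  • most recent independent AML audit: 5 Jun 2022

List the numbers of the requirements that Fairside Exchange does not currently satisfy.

1, 5, 6

1. condition 'issues stored value' holds; agent due-diligence review 199 days ago vs limit 180 → not met
2. transaction monitoring calibration 26 days ago vs limit 30 → met
3. condition 'offers currency exchange' does not hold → requirement n/a → met
4. suspicious-activity review 174 days ago vs limit 180 → met
5. BSA training 93 days ago vs limit 90 → not met
6. condition 'transmits funds internationally' holds; independent AML audit 808 days ago vs limit 730 → not met
7. tangible net worth $625,000 ≥ $575,000 → met
Not met: 1, 5, 6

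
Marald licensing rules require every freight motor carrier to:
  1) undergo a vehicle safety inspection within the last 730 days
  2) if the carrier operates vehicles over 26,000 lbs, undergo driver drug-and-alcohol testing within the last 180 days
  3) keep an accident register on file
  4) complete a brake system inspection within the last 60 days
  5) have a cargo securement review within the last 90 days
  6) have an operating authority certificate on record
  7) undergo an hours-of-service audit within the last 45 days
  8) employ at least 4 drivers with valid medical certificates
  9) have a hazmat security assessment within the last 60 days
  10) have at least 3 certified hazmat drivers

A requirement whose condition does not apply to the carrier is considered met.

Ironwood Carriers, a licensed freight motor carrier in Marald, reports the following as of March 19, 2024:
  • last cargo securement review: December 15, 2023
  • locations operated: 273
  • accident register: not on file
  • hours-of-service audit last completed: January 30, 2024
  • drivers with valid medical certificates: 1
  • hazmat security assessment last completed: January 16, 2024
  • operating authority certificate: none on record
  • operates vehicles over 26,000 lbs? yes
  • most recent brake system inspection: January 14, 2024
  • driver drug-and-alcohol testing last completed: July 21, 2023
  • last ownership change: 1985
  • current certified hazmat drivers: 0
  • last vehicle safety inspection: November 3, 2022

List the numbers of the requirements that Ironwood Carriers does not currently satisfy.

2, 3, 4, 5, 6, 7, 8, 9, 10

1. vehicle safety inspection 502 days ago vs limit 730 → met
2. condition 'operates vehicles over 26,000 lbs' holds; driver drug-and-alcohol testing 242 days ago vs limit 180 → not met
3. accident register absent → not met
4. brake system inspection 65 days ago vs limit 60 → not met
5. cargo securement review 95 days ago vs limit 90 → not met
6. operating authority certificate absent → not met
7. hours-of-service audit 49 days ago vs limit 45 → not met
8. drivers with valid medical certificates 1 < 4 → not met
9. hazmat security assessment 63 days ago vs limit 60 → not met
10. certified hazmat drivers 0 < 3 → not met
Not met: 2, 3, 4, 5, 6, 7, 8, 9, 10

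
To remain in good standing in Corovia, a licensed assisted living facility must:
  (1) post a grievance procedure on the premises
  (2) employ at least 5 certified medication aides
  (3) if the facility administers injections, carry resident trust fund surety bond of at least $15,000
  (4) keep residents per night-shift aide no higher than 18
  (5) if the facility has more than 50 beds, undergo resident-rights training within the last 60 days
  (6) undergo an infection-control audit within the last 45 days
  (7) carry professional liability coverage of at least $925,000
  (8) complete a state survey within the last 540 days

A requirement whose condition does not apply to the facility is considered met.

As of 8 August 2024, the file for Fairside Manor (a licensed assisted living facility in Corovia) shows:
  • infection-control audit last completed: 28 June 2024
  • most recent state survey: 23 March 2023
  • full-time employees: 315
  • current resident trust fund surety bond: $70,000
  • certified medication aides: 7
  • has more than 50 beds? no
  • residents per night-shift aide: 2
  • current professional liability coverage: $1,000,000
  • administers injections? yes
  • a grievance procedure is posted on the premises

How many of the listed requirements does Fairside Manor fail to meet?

1. grievance procedure present → met
2. certified medication aides 7 ≥ 5 → met
3. condition 'administers injections' holds; resident trust fund surety bond $70,000 ≥ $15,000 → met
4. residents per night-shift aide 2 ≤ 18 → met
5. condition 'has more than 50 beds' does not hold → requirement n/a → met
6. infection-control audit 41 days ago vs limit 45 → met
7. professional liability coverage $1,000,000 ≥ $925,000 → met
8. state survey 504 days ago vs limit 540 → met
Not met: 0 of 8

0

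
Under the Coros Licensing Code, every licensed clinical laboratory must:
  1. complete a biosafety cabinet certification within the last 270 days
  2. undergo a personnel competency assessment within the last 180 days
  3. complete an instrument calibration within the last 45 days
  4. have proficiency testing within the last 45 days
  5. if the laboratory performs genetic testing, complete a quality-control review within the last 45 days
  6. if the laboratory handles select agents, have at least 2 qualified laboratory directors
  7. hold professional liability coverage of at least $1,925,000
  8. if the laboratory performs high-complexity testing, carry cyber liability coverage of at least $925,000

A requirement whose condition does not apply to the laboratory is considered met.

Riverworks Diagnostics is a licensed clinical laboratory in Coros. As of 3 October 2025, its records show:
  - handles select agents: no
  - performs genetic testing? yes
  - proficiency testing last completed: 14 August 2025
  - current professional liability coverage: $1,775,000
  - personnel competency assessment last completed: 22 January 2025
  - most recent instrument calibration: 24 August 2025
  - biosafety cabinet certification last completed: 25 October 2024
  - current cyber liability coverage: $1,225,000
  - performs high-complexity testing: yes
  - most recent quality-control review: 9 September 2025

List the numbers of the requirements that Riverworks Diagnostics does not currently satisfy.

1. biosafety cabinet certification 343 days ago vs limit 270 → not met
2. personnel competency assessment 254 days ago vs limit 180 → not met
3. instrument calibration 40 days ago vs limit 45 → met
4. proficiency testing 50 days ago vs limit 45 → not met
5. condition 'performs genetic testing' holds; quality-control review 24 days ago vs limit 45 → met
6. condition 'handles select agents' does not hold → requirement n/a → met
7. professional liability coverage $1,775,000 < $1,925,000 → not met
8. condition 'performs high-complexity testing' holds; cyber liability coverage $1,225,000 ≥ $925,000 → met
Not met: 1, 2, 4, 7

1, 2, 4, 7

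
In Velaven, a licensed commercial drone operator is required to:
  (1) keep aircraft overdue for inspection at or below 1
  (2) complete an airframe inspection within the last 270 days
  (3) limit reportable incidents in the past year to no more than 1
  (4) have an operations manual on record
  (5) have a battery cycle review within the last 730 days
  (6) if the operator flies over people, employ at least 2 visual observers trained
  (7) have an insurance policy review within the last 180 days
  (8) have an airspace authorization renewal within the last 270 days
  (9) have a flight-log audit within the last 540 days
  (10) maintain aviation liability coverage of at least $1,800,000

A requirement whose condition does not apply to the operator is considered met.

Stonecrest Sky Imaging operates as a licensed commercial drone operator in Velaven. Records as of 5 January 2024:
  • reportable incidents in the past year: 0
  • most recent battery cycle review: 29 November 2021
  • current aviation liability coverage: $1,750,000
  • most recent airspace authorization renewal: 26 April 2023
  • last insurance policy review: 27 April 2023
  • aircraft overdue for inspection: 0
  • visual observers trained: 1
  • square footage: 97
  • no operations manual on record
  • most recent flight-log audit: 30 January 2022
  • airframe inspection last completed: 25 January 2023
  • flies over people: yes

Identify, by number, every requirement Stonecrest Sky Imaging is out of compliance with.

2, 4, 5, 6, 7, 9, 10

1. aircraft overdue for inspection 0 ≤ 1 → met
2. airframe inspection 345 days ago vs limit 270 → not met
3. reportable incidents in the past year 0 ≤ 1 → met
4. operations manual absent → not met
5. battery cycle review 767 days ago vs limit 730 → not met
6. condition 'flies over people' holds; visual observers trained 1 < 2 → not met
7. insurance policy review 253 days ago vs limit 180 → not met
8. airspace authorization renewal 254 days ago vs limit 270 → met
9. flight-log audit 705 days ago vs limit 540 → not met
10. aviation liability coverage $1,750,000 < $1,800,000 → not met
Not met: 2, 4, 5, 6, 7, 9, 10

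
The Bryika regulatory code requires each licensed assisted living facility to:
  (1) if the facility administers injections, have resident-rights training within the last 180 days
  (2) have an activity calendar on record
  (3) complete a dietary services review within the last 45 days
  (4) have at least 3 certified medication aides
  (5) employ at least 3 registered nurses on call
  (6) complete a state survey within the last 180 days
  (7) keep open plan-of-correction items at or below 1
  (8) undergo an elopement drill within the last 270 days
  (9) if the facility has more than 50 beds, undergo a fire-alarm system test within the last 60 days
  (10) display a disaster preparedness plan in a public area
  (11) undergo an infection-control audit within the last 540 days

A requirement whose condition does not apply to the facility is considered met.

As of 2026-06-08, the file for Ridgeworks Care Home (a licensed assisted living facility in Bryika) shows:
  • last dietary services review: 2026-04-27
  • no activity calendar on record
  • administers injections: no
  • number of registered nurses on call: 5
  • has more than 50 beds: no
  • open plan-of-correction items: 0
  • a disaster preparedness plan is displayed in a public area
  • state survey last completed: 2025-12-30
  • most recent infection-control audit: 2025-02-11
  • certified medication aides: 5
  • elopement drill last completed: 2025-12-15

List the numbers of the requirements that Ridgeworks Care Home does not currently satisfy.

1. condition 'administers injections' does not hold → requirement n/a → met
2. activity calendar absent → not met
3. dietary services review 42 days ago vs limit 45 → met
4. certified medication aides 5 ≥ 3 → met
5. registered nurses on call 5 ≥ 3 → met
6. state survey 160 days ago vs limit 180 → met
7. open plan-of-correction items 0 ≤ 1 → met
8. elopement drill 175 days ago vs limit 270 → met
9. condition 'has more than 50 beds' does not hold → requirement n/a → met
10. disaster preparedness plan present → met
11. infection-control audit 482 days ago vs limit 540 → met
Not met: 2

2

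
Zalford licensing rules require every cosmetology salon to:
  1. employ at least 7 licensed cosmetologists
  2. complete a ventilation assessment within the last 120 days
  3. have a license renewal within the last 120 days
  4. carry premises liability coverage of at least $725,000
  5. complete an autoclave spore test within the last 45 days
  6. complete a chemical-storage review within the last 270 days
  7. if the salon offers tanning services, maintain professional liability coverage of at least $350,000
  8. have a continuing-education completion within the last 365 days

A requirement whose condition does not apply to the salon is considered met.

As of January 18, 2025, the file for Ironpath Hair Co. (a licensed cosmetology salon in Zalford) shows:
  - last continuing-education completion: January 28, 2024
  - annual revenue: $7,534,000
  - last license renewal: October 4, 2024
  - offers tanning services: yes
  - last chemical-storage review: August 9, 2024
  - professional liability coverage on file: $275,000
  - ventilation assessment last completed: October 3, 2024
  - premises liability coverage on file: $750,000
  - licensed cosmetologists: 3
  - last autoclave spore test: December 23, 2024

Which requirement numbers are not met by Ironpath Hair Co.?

1. licensed cosmetologists 3 < 7 → not met
2. ventilation assessment 107 days ago vs limit 120 → met
3. license renewal 106 days ago vs limit 120 → met
4. premises liability coverage $750,000 ≥ $725,000 → met
5. autoclave spore test 26 days ago vs limit 45 → met
6. chemical-storage review 162 days ago vs limit 270 → met
7. condition 'offers tanning services' holds; professional liability coverage $275,000 < $350,000 → not met
8. continuing-education completion 356 days ago vs limit 365 → met
Not met: 1, 7

1, 7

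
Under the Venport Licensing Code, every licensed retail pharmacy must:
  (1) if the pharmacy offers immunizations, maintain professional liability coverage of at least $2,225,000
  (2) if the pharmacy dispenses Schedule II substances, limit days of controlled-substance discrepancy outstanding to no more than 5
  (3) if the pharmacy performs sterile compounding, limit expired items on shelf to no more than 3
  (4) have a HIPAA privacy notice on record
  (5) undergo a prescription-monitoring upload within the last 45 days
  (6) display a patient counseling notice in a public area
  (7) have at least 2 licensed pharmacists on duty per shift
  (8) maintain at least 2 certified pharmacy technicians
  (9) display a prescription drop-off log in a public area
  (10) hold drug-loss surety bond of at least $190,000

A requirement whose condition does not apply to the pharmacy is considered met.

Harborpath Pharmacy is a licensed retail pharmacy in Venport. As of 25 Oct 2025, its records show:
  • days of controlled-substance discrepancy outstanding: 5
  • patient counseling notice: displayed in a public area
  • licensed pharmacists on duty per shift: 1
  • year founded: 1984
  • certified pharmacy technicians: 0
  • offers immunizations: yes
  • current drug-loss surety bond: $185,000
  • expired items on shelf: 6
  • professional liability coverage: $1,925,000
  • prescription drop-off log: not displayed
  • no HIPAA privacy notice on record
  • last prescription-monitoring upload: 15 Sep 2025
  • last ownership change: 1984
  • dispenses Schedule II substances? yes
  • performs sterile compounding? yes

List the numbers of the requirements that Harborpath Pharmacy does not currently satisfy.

1, 3, 4, 7, 8, 9, 10

1. condition 'offers immunizations' holds; professional liability coverage $1,925,000 < $2,225,000 → not met
2. condition 'dispenses Schedule II substances' holds; days of controlled-substance discrepancy outstanding 5 ≤ 5 → met
3. condition 'performs sterile compounding' holds; expired items on shelf 6 > 3 → not met
4. HIPAA privacy notice absent → not met
5. prescription-monitoring upload 40 days ago vs limit 45 → met
6. patient counseling notice present → met
7. licensed pharmacists on duty per shift 1 < 2 → not met
8. certified pharmacy technicians 0 < 2 → not met
9. prescription drop-off log absent → not met
10. drug-loss surety bond $185,000 < $190,000 → not met
Not met: 1, 3, 4, 7, 8, 9, 10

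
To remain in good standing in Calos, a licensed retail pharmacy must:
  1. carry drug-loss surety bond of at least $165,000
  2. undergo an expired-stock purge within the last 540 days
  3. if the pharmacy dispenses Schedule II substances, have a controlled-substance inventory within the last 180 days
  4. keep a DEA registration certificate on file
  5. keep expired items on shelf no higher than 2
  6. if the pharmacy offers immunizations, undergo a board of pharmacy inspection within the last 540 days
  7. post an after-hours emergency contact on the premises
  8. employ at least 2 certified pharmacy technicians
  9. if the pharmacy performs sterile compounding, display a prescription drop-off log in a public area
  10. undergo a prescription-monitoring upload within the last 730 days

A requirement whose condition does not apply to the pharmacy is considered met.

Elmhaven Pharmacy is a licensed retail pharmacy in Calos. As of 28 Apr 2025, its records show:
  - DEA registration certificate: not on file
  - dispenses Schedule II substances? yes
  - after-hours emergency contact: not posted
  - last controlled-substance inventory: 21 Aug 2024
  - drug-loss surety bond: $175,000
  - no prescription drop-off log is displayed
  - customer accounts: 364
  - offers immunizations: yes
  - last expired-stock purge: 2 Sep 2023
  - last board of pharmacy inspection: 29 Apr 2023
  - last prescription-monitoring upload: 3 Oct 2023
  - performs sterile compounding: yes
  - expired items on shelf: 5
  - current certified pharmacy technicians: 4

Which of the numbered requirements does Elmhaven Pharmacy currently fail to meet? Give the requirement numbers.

2, 3, 4, 5, 6, 7, 9

1. drug-loss surety bond $175,000 ≥ $165,000 → met
2. expired-stock purge 604 days ago vs limit 540 → not met
3. condition 'dispenses Schedule II substances' holds; controlled-substance inventory 250 days ago vs limit 180 → not met
4. DEA registration certificate absent → not met
5. expired items on shelf 5 > 2 → not met
6. condition 'offers immunizations' holds; board of pharmacy inspection 730 days ago vs limit 540 → not met
7. after-hours emergency contact absent → not met
8. certified pharmacy technicians 4 ≥ 2 → met
9. condition 'performs sterile compounding' holds; prescription drop-off log absent → not met
10. prescription-monitoring upload 573 days ago vs limit 730 → met
Not met: 2, 3, 4, 5, 6, 7, 9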